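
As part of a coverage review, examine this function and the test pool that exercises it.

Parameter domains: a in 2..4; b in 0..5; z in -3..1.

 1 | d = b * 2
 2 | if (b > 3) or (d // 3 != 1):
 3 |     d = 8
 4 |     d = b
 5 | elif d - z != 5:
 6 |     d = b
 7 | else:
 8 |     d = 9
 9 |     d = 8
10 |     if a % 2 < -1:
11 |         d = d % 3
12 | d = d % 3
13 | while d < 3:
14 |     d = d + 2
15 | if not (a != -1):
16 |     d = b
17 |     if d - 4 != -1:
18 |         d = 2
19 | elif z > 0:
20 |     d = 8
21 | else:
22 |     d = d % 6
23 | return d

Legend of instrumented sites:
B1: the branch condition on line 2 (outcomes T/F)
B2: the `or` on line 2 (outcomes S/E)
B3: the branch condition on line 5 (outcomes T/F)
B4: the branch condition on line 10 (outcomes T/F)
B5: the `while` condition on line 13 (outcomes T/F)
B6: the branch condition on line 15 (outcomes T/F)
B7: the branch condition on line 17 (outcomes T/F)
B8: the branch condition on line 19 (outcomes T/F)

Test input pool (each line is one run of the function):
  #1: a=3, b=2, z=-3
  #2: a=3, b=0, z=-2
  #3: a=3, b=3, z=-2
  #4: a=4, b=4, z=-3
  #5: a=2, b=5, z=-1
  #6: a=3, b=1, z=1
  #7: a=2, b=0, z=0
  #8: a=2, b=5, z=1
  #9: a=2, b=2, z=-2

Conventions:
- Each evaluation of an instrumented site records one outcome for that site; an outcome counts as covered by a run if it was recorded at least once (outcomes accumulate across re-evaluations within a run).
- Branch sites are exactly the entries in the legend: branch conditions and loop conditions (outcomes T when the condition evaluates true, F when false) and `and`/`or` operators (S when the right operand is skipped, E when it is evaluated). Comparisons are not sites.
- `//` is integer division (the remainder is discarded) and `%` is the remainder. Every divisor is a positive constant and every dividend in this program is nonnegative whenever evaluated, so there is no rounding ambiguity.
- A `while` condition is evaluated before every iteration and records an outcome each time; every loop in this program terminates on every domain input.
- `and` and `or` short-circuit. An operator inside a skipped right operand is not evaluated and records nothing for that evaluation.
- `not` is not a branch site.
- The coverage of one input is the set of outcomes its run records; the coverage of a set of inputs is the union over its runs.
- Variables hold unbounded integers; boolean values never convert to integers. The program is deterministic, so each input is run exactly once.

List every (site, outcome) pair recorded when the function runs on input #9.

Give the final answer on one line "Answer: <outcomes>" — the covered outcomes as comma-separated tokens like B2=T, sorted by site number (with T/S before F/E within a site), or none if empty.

Running input #9 (a=2, b=2, z=-2), event by event:
  B2->E, B1->F, B3->T, B5->T, B5->F, B6->F, B8->F
deduplicating events, the covered set is: B1=F, B2=E, B3=T, B5=T, B5=F, B6=F, B8=F

Answer: B1=F, B2=E, B3=T, B5=T, B5=F, B6=F, B8=F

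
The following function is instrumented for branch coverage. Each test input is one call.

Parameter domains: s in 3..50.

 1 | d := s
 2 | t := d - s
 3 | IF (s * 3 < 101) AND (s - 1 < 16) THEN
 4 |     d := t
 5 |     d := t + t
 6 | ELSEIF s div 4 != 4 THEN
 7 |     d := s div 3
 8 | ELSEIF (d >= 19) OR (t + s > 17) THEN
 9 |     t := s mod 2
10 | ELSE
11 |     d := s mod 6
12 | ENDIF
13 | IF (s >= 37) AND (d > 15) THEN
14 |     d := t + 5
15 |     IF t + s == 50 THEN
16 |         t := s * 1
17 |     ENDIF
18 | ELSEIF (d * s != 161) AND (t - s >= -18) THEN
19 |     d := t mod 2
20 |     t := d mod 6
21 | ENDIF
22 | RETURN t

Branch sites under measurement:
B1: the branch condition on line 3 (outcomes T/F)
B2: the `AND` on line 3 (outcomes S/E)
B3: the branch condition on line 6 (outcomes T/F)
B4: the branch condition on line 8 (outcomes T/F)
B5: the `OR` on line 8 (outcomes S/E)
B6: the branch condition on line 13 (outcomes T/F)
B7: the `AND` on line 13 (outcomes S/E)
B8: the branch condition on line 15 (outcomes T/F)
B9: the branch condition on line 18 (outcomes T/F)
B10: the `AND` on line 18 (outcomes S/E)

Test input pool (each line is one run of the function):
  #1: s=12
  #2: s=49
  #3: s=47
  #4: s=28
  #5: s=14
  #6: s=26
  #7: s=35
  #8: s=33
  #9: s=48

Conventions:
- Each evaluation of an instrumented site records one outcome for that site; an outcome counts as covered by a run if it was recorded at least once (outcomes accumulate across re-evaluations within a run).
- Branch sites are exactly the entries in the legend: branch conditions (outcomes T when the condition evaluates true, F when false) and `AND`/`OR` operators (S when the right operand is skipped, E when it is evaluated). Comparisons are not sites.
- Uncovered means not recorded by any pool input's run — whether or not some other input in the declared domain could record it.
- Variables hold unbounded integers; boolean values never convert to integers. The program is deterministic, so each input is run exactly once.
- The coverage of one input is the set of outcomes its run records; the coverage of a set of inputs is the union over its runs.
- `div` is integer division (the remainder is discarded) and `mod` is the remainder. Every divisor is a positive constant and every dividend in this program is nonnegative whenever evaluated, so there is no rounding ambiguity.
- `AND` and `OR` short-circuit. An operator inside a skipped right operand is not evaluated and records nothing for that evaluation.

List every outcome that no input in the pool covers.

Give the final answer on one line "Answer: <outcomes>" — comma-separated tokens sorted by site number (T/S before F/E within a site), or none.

input #1, s=12: events B2->E, B1->T, B7->S, B6->F, B10->E, B9->T; outcomes B1=T, B2=E, B6=F, B7=S, B9=T, B10=E
input #2, s=49: events B2->S, B1->F, B3->T, B7->E, B6->T, B8->F; outcomes B1=F, B2=S, B3=T, B6=T, B7=E, B8=F
input #3, s=47: events B2->S, B1->F, B3->T, B7->E, B6->F, B10->E, B9->F; outcomes B1=F, B2=S, B3=T, B6=F, B7=E, B9=F, B10=E
input #4, s=28: events B2->E, B1->F, B3->T, B7->S, B6->F, B10->E, B9->F; outcomes B1=F, B2=E, B3=T, B6=F, B7=S, B9=F, B10=E
input #5, s=14: events B2->E, B1->T, B7->S, B6->F, B10->E, B9->T; outcomes B1=T, B2=E, B6=F, B7=S, B9=T, B10=E
input #6, s=26: events B2->E, B1->F, B3->T, B7->S, B6->F, B10->E, B9->F; outcomes B1=F, B2=E, B3=T, B6=F, B7=S, B9=F, B10=E
input #7, s=35: events B2->S, B1->F, B3->T, B7->S, B6->F, B10->E, B9->F; outcomes B1=F, B2=S, B3=T, B6=F, B7=S, B9=F, B10=E
input #8, s=33: events B2->E, B1->F, B3->T, B7->S, B6->F, B10->E, B9->F; outcomes B1=F, B2=E, B3=T, B6=F, B7=S, B9=F, B10=E
input #9, s=48: events B2->S, B1->F, B3->T, B7->E, B6->T, B8->F; outcomes B1=F, B2=S, B3=T, B6=T, B7=E, B8=F
union over the pool: B1=T, B1=F, B2=S, B2=E, B3=T, B6=T, B6=F, B7=S, B7=E, B8=F, B9=T, B9=F, B10=E
uncovered (7 of 20): B3=F, B4=T, B4=F, B5=S, B5=E, B8=T, B10=S

Answer: B3=F, B4=T, B4=F, B5=S, B5=E, B8=T, B10=S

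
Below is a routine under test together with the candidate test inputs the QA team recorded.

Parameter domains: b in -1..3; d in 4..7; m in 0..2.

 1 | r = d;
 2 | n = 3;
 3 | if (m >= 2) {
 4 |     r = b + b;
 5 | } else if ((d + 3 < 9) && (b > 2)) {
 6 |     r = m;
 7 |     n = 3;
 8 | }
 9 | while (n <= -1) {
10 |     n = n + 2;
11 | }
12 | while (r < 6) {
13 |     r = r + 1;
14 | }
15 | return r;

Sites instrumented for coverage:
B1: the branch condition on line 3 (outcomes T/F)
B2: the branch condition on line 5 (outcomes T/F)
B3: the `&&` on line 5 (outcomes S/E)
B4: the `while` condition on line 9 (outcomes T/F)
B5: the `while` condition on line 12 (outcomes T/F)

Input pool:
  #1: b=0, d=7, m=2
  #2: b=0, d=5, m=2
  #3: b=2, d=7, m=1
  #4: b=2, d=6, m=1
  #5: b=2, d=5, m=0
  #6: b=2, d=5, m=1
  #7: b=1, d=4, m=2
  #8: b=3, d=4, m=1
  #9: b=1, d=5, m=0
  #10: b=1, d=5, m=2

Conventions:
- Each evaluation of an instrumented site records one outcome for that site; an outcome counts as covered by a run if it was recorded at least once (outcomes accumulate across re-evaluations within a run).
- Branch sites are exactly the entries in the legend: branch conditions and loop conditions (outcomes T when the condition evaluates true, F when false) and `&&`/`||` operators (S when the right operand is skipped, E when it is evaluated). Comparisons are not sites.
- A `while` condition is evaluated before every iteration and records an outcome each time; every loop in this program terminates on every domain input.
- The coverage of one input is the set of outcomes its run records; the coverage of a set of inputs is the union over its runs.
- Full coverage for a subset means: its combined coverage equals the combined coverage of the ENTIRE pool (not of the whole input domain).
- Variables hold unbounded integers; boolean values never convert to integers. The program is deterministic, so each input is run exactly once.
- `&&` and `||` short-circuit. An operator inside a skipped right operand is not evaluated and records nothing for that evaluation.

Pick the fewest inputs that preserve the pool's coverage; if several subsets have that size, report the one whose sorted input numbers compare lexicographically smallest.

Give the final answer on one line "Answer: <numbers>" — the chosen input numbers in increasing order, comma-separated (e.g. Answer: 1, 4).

input #1, b=0, d=7, m=2: outcomes B1=T, B4=F, B5=T, B5=F
input #2, b=0, d=5, m=2: outcomes B1=T, B4=F, B5=T, B5=F
input #3, b=2, d=7, m=1: outcomes B1=F, B2=F, B3=S, B4=F, B5=F
input #4, b=2, d=6, m=1: outcomes B1=F, B2=F, B3=S, B4=F, B5=F
input #5, b=2, d=5, m=0: outcomes B1=F, B2=F, B3=E, B4=F, B5=T, B5=F
input #6, b=2, d=5, m=1: outcomes B1=F, B2=F, B3=E, B4=F, B5=T, B5=F
input #7, b=1, d=4, m=2: outcomes B1=T, B4=F, B5=T, B5=F
input #8, b=3, d=4, m=1: outcomes B1=F, B2=T, B3=E, B4=F, B5=T, B5=F
input #9, b=1, d=5, m=0: outcomes B1=F, B2=F, B3=E, B4=F, B5=T, B5=F
input #10, b=1, d=5, m=2: outcomes B1=T, B4=F, B5=T, B5=F
pool-wide coverage (9 outcomes): B1=T, B1=F, B2=T, B2=F, B3=S, B3=E, B4=F, B5=T, B5=F
every size-1 subset falls short of the 9 outcomes (best: 6/9)
every size-2 subset falls short of the 9 outcomes (best: 8/9)
at size 3, {1, 3, 8} reaches all 9 outcomes; every lexicographically earlier size-3 subset fails

Answer: 1, 3, 8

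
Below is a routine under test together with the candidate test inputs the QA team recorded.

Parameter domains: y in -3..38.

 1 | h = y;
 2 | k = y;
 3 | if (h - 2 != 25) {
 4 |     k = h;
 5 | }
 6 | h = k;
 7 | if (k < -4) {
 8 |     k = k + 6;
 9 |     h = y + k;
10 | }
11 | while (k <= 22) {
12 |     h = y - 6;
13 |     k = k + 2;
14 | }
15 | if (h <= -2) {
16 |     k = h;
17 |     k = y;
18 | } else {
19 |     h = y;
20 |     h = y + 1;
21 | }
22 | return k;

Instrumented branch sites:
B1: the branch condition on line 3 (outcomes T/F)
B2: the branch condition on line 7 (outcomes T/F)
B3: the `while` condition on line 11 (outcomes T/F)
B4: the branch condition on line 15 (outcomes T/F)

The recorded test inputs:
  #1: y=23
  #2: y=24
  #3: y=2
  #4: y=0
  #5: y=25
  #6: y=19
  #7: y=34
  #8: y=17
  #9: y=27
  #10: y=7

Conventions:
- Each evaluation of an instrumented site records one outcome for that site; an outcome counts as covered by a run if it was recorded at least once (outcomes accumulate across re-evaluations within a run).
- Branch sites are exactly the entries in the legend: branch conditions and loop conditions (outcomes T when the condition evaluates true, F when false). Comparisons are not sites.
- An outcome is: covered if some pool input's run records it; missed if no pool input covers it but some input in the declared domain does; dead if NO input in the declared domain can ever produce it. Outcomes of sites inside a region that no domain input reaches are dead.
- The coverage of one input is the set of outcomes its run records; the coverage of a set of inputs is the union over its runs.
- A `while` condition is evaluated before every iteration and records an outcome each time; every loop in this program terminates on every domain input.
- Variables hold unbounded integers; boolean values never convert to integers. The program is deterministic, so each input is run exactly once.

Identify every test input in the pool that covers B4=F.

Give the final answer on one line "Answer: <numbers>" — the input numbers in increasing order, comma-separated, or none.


input #1 (y=23): produces B4=F
input #2 (y=24): produces B4=F
input #3 (y=2): does not produce B4=F
input #4 (y=0): does not produce B4=F
input #5 (y=25): produces B4=F
input #6 (y=19): produces B4=F
input #7 (y=34): produces B4=F
input #8 (y=17): produces B4=F
input #9 (y=27): produces B4=F
input #10 (y=7): produces B4=F
Answer: 1, 2, 5, 6, 7, 8, 9, 10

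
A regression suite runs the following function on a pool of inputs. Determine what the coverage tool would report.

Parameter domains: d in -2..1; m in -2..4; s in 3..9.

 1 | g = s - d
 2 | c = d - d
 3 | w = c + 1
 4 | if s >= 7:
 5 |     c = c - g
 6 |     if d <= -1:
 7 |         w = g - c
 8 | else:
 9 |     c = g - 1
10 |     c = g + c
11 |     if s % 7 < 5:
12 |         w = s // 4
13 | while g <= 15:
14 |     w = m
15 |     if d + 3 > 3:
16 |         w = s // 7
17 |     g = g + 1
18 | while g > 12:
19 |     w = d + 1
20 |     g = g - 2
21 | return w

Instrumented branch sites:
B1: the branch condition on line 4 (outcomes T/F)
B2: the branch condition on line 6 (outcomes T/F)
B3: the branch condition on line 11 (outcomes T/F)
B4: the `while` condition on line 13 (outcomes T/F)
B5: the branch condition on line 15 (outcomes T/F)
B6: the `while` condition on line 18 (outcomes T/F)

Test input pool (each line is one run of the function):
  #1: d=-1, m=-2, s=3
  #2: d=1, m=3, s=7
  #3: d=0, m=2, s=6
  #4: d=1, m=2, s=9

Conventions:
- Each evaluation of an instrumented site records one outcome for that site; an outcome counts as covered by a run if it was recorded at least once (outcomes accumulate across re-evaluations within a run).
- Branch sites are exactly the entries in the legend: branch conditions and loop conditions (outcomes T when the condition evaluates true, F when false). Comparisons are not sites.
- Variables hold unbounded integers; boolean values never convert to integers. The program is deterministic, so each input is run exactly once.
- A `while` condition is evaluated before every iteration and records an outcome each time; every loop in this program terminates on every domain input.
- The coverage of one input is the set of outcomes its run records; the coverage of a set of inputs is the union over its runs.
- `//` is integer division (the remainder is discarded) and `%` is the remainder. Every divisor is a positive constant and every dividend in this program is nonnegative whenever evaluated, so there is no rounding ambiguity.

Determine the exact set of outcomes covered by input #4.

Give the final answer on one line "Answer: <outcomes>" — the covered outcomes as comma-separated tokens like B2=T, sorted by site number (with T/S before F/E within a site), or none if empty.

Event log for input #4 (d=1, m=2, s=9):
  B1->T, B2->F, B4->T, B5->T, B4->T, B5->T, B4->T, B5->T, B4->T, B5->T
  B4->T, B5->T, B4->T, B5->T, B4->T, B5->T, B4->T, B5->T, B4->F, B6->T
  B6->T, B6->F
deduplicating events, the covered set is: B1=T, B2=F, B4=T, B4=F, B5=T, B6=T, B6=F

Answer: B1=T, B2=F, B4=T, B4=F, B5=T, B6=T, B6=F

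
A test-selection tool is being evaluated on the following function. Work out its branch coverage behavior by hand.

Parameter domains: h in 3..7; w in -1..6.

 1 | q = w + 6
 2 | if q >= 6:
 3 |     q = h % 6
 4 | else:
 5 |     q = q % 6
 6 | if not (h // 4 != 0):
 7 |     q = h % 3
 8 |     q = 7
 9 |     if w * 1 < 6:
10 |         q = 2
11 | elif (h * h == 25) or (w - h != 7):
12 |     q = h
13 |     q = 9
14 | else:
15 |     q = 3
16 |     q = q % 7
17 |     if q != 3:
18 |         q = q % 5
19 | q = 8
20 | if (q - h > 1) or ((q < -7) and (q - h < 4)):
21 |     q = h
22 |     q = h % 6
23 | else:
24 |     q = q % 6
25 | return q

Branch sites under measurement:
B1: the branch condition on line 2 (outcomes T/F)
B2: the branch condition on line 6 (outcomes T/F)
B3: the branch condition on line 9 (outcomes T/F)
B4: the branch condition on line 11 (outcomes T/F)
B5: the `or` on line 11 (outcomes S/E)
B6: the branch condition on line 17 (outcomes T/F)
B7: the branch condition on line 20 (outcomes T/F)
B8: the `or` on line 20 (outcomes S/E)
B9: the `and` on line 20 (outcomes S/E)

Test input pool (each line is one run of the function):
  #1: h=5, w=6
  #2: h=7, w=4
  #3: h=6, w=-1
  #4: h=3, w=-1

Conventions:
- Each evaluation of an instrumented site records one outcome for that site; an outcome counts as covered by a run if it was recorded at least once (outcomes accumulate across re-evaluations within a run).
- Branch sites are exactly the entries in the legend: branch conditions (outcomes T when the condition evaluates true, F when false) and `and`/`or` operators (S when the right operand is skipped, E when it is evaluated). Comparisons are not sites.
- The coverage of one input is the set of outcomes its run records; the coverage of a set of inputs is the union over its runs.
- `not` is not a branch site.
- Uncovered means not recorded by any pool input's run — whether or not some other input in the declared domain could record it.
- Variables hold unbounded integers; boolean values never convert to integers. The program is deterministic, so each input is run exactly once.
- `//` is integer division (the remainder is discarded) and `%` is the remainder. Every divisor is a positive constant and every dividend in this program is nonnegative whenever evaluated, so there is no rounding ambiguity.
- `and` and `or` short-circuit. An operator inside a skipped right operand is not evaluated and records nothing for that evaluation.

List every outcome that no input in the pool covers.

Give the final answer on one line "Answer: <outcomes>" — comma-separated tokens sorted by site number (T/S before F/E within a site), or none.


input #1 (h=5, w=6): covers B1=T, B2=F, B4=T, B5=S, B7=T, B8=S
input #2 (h=7, w=4): covers B1=T, B2=F, B4=T, B5=E, B7=F, B8=E, B9=S
input #3 (h=6, w=-1): covers B1=F, B2=F, B4=T, B5=E, B7=T, B8=S
input #4 (h=3, w=-1): covers B1=F, B2=T, B3=T, B7=T, B8=S
union over the pool: B1=T, B1=F, B2=T, B2=F, B3=T, B4=T, B5=S, B5=E, B7=T, B7=F, B8=S, B8=E, B9=S
uncovered (5 of 18): B3=F, B4=F, B6=T, B6=F, B9=E
Answer: B3=F, B4=F, B6=T, B6=F, B9=E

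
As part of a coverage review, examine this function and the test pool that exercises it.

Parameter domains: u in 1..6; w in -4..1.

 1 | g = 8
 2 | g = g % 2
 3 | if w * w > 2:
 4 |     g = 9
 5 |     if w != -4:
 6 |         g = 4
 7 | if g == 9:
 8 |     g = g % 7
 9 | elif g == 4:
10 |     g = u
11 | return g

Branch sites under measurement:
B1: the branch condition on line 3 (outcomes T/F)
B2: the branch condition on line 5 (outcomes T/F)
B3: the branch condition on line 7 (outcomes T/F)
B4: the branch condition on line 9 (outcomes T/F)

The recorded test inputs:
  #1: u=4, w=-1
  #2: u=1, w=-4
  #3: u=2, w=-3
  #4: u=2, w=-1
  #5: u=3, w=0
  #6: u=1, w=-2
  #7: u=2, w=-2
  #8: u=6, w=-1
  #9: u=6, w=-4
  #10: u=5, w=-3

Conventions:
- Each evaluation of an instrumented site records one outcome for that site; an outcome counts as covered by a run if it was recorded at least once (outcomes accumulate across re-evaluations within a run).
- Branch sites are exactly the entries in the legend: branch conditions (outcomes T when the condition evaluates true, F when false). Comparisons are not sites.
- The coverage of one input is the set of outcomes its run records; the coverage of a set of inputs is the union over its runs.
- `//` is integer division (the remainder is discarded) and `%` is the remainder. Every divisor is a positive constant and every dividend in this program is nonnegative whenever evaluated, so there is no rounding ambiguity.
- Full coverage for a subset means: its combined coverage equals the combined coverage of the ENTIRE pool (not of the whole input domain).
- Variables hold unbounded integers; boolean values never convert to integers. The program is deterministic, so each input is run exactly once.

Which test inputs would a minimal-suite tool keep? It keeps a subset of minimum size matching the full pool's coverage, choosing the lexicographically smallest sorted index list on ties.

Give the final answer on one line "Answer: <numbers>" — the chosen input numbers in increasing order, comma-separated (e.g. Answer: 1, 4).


#1 (u=4, w=-1) -> B1->F, B3->F, B4->F; covered: B1=F, B3=F, B4=F
#2 (u=1, w=-4) -> B1->T, B2->F, B3->T; covered: B1=T, B2=F, B3=T
#3 (u=2, w=-3) -> B1->T, B2->T, B3->F, B4->T; covered: B1=T, B2=T, B3=F, B4=T
#4 (u=2, w=-1) -> B1->F, B3->F, B4->F; covered: B1=F, B3=F, B4=F
#5 (u=3, w=0) -> B1->F, B3->F, B4->F; covered: B1=F, B3=F, B4=F
#6 (u=1, w=-2) -> B1->T, B2->T, B3->F, B4->T; covered: B1=T, B2=T, B3=F, B4=T
#7 (u=2, w=-2) -> B1->T, B2->T, B3->F, B4->T; covered: B1=T, B2=T, B3=F, B4=T
#8 (u=6, w=-1) -> B1->F, B3->F, B4->F; covered: B1=F, B3=F, B4=F
#9 (u=6, w=-4) -> B1->T, B2->F, B3->T; covered: B1=T, B2=F, B3=T
#10 (u=5, w=-3) -> B1->T, B2->T, B3->F, B4->T; covered: B1=T, B2=T, B3=F, B4=T
together the pool reaches 8 outcomes: B1=T, B1=F, B2=T, B2=F, B3=T, B3=F, B4=T, B4=F
checked all size-1 subsets: none covers 8 outcomes (max 4/8)
checked all size-2 subsets: none covers 8 outcomes (max 6/8)
at size 3, {1, 2, 3} reaches all 8 outcomes; every lexicographically earlier size-3 subset fails
Answer: 1, 2, 3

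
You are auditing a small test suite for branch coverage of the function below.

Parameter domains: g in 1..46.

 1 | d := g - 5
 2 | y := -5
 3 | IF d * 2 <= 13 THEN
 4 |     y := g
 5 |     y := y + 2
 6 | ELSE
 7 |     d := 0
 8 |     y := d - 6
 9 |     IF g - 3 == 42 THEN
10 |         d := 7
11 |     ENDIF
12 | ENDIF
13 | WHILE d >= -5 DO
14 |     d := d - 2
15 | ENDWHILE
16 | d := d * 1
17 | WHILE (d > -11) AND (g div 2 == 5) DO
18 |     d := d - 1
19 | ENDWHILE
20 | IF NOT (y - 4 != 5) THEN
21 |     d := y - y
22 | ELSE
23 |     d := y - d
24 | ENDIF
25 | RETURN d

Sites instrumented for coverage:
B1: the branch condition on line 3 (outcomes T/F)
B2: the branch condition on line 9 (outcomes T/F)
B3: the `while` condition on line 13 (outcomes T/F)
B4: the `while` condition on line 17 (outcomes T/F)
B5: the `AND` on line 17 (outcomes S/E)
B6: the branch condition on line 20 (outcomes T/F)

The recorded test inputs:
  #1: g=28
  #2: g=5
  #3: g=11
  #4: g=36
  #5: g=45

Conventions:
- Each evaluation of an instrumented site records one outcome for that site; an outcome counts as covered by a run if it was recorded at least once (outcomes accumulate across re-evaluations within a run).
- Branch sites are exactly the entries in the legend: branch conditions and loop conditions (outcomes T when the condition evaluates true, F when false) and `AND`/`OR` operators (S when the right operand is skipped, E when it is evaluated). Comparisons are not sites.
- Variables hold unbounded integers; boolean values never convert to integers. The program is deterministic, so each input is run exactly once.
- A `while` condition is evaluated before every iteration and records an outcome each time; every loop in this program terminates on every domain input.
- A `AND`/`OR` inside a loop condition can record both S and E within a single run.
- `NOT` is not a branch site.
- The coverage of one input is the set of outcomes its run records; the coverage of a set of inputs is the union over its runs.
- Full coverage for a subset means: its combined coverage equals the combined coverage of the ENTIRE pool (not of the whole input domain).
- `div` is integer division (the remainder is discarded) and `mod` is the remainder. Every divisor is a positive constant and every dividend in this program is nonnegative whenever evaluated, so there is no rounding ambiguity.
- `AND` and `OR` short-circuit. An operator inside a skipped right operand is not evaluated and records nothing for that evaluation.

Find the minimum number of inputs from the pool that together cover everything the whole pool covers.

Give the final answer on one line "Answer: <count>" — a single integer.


#1 (g=28) -> B1->F, B2->F, B3->T, B3->T, B3->T, B3->F, B5->E, B4->F, B6->F; covered: B1=F, B2=F, B3=T, B3=F, B4=F, B5=E, B6=F
#2 (g=5) -> B1->T, B3->T, B3->T, B3->T, B3->F, B5->E, B4->F, B6->F; covered: B1=T, B3=T, B3=F, B4=F, B5=E, B6=F
#3 (g=11) -> B1->T, B3->T, B3->T, B3->T, B3->T, B3->T, B3->T, B3->F, B5->E, B4->T, B5->E, B4->T, B5->E, B4->T, ...; covered: B1=T, B3=T, B3=F, B4=T, B4=F, B5=S, B5=E, B6=F
#4 (g=36) -> B1->F, B2->F, B3->T, B3->T, B3->T, B3->F, B5->E, B4->F, B6->F; covered: B1=F, B2=F, B3=T, B3=F, B4=F, B5=E, B6=F
#5 (g=45) -> B1->F, B2->T, B3->T, B3->T, B3->T, B3->T, B3->T, B3->T, B3->T, B3->F, B5->E, B4->F, B6->F; covered: B1=F, B2=T, B3=T, B3=F, B4=F, B5=E, B6=F
pool-wide coverage (11 outcomes): B1=T, B1=F, B2=T, B2=F, B3=T, B3=F, B4=T, B4=F, B5=S, B5=E, B6=F
no size-1 subset reaches all 11 outcomes (best union: 8/11)
no size-2 subset reaches all 11 outcomes (best union: 10/11)
size 3: inputs {1, 3, 5} cover all 11 outcomes, and no lexicographically smaller subset of this size does
Answer: 3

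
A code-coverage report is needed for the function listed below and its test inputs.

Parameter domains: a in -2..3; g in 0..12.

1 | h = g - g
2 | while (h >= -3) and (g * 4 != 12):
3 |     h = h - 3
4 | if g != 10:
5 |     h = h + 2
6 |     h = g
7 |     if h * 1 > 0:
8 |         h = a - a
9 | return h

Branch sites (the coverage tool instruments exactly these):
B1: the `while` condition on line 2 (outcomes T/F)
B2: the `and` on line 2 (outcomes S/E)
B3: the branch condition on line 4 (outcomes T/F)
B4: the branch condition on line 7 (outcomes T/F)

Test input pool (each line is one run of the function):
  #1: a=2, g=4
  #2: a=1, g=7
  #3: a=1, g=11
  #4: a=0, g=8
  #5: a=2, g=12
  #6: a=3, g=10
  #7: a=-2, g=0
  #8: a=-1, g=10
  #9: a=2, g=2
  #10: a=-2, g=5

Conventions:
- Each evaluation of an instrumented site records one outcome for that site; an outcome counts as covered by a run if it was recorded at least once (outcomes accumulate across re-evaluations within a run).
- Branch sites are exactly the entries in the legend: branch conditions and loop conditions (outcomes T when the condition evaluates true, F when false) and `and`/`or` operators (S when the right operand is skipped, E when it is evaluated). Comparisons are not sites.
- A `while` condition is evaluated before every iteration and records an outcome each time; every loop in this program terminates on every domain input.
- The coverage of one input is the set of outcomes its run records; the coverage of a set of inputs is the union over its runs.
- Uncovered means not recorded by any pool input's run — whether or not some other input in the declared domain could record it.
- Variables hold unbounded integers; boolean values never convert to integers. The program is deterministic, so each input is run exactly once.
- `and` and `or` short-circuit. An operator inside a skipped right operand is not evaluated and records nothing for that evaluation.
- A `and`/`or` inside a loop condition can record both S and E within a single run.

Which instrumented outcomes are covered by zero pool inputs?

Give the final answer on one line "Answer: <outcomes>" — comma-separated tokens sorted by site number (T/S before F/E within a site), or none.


input #1 (a=2, g=4): covers B1=T, B1=F, B2=S, B2=E, B3=T, B4=T
input #2 (a=1, g=7): covers B1=T, B1=F, B2=S, B2=E, B3=T, B4=T
input #3 (a=1, g=11): covers B1=T, B1=F, B2=S, B2=E, B3=T, B4=T
input #4 (a=0, g=8): covers B1=T, B1=F, B2=S, B2=E, B3=T, B4=T
input #5 (a=2, g=12): covers B1=T, B1=F, B2=S, B2=E, B3=T, B4=T
input #6 (a=3, g=10): covers B1=T, B1=F, B2=S, B2=E, B3=F
input #7 (a=-2, g=0): covers B1=T, B1=F, B2=S, B2=E, B3=T, B4=F
input #8 (a=-1, g=10): covers B1=T, B1=F, B2=S, B2=E, B3=F
input #9 (a=2, g=2): covers B1=T, B1=F, B2=S, B2=E, B3=T, B4=T
input #10 (a=-2, g=5): covers B1=T, B1=F, B2=S, B2=E, B3=T, B4=T
union over the pool: B1=T, B1=F, B2=S, B2=E, B3=T, B3=F, B4=T, B4=F
uncovered (0 of 8): none
Answer: none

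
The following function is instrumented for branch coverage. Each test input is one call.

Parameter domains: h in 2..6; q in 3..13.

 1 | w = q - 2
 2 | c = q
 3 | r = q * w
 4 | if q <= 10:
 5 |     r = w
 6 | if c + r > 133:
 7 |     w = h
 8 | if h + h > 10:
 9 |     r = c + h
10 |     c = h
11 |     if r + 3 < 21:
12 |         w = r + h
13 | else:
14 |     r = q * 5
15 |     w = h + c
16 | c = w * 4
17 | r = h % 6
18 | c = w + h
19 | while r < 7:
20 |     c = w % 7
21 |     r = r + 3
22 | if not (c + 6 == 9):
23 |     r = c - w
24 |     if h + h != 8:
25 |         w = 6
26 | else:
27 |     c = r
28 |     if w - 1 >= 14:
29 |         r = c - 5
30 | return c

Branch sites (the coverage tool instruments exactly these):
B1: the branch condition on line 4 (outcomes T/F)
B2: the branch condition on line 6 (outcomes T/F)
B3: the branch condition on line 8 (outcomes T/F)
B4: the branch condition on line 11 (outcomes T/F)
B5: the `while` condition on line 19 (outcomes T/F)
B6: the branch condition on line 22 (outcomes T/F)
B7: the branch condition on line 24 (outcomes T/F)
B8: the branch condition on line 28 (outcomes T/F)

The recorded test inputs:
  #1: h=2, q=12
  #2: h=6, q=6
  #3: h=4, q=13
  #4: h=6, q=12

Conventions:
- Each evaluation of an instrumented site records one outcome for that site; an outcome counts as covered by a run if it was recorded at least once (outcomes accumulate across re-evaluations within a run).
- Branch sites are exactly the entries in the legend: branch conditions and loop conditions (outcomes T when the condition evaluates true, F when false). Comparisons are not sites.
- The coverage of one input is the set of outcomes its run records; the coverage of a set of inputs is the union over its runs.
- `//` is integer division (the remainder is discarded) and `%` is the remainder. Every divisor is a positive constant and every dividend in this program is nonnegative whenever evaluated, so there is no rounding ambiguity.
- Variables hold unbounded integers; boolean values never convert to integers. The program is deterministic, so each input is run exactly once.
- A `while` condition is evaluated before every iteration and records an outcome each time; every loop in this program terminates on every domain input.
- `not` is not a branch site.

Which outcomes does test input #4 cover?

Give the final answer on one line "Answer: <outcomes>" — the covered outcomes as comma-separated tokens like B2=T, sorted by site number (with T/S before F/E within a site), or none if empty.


Running input #4 (h=6, q=12), event by event:
  B1->F, B2->F, B3->T, B4->F, B5->T, B5->T, B5->T, B5->F, B6->F, B8->F
collecting distinct outcomes: B1=F, B2=F, B3=T, B4=F, B5=T, B5=F, B6=F, B8=F
Answer: B1=F, B2=F, B3=T, B4=F, B5=T, B5=F, B6=F, B8=F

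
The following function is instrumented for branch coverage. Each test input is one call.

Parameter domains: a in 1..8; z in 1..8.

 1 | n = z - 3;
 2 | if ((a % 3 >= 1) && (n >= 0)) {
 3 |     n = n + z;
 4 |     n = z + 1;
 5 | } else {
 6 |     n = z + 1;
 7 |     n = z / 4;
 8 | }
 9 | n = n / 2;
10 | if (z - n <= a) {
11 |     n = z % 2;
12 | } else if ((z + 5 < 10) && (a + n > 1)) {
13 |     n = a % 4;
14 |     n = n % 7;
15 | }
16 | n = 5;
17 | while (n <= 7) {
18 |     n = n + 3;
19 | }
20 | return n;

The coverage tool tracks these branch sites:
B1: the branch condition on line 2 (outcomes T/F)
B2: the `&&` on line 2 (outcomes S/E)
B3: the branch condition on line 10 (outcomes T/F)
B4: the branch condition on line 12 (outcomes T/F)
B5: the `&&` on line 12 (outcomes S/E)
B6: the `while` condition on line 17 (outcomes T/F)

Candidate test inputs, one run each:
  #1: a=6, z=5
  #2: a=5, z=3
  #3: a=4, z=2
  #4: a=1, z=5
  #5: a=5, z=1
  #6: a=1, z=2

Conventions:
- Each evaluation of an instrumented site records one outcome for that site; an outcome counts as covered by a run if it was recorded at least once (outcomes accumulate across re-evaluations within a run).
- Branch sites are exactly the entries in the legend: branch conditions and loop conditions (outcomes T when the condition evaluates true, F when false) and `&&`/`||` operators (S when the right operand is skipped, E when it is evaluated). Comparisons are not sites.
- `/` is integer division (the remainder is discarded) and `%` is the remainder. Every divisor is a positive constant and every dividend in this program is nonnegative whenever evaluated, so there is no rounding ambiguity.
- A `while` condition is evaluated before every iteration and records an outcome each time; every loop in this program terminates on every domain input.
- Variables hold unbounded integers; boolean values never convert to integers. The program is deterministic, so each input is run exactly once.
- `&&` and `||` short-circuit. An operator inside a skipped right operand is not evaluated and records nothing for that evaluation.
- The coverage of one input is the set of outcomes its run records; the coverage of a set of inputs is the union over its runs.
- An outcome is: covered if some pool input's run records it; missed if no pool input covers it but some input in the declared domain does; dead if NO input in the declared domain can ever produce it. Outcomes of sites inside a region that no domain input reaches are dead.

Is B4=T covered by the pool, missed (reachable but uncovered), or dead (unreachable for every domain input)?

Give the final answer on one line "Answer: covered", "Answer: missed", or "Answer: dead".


no pool input records B4=T
but domain input (a=1, z=4) does record it -> reachable, so missed
Answer: missed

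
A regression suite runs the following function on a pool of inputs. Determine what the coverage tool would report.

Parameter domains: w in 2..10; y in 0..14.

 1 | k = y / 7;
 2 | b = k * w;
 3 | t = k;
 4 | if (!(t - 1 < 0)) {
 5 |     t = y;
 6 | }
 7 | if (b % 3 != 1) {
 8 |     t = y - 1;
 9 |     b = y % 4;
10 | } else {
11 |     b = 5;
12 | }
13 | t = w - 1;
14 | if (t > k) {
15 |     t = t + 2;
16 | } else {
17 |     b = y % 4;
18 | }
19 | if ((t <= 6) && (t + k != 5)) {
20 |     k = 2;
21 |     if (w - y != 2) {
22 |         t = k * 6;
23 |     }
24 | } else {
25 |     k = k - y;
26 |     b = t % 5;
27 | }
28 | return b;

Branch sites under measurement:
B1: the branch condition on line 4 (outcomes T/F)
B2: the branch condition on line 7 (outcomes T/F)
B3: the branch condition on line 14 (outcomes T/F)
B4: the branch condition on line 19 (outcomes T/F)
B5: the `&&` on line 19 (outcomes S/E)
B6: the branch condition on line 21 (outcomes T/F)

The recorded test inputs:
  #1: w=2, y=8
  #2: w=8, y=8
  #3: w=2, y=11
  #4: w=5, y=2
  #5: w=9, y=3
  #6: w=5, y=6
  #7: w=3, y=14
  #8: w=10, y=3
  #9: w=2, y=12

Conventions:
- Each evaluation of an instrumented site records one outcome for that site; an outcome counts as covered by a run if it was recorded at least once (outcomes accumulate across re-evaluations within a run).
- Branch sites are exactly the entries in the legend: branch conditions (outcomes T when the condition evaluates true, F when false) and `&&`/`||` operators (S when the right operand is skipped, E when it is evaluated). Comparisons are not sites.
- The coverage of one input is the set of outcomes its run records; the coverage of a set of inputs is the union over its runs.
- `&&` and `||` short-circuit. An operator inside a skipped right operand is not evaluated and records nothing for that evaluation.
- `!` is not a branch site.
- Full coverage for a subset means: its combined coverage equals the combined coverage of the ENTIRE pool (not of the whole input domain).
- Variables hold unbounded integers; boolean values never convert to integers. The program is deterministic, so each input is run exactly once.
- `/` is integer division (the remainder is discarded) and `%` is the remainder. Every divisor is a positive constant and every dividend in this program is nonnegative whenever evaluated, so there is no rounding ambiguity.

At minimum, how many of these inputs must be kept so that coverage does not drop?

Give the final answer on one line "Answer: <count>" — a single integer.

#1 (w=2, y=8) -> B1->T, B2->T, B3->F, B5->E, B4->T, B6->T; covered: B1=T, B2=T, B3=F, B4=T, B5=E, B6=T
#2 (w=8, y=8) -> B1->T, B2->T, B3->T, B5->S, B4->F; covered: B1=T, B2=T, B3=T, B4=F, B5=S
#3 (w=2, y=11) -> B1->T, B2->T, B3->F, B5->E, B4->T, B6->T; covered: B1=T, B2=T, B3=F, B4=T, B5=E, B6=T
#4 (w=5, y=2) -> B1->F, B2->T, B3->T, B5->E, B4->T, B6->T; covered: B1=F, B2=T, B3=T, B4=T, B5=E, B6=T
#5 (w=9, y=3) -> B1->F, B2->T, B3->T, B5->S, B4->F; covered: B1=F, B2=T, B3=T, B4=F, B5=S
#6 (w=5, y=6) -> B1->F, B2->T, B3->T, B5->E, B4->T, B6->T; covered: B1=F, B2=T, B3=T, B4=T, B5=E, B6=T
#7 (w=3, y=14) -> B1->T, B2->T, B3->F, B5->E, B4->T, B6->T; covered: B1=T, B2=T, B3=F, B4=T, B5=E, B6=T
#8 (w=10, y=3) -> B1->F, B2->T, B3->T, B5->S, B4->F; covered: B1=F, B2=T, B3=T, B4=F, B5=S
#9 (w=2, y=12) -> B1->T, B2->T, B3->F, B5->E, B4->T, B6->T; covered: B1=T, B2=T, B3=F, B4=T, B5=E, B6=T
pool-wide coverage (10 outcomes): B1=T, B1=F, B2=T, B3=T, B3=F, B4=T, B4=F, B5=S, B5=E, B6=T
size 1 is not enough: best union over all size-1 subsets is 6/10
at size 2, {1, 5} reaches all 10 outcomes; every lexicographically earlier size-2 subset fails

Answer: 2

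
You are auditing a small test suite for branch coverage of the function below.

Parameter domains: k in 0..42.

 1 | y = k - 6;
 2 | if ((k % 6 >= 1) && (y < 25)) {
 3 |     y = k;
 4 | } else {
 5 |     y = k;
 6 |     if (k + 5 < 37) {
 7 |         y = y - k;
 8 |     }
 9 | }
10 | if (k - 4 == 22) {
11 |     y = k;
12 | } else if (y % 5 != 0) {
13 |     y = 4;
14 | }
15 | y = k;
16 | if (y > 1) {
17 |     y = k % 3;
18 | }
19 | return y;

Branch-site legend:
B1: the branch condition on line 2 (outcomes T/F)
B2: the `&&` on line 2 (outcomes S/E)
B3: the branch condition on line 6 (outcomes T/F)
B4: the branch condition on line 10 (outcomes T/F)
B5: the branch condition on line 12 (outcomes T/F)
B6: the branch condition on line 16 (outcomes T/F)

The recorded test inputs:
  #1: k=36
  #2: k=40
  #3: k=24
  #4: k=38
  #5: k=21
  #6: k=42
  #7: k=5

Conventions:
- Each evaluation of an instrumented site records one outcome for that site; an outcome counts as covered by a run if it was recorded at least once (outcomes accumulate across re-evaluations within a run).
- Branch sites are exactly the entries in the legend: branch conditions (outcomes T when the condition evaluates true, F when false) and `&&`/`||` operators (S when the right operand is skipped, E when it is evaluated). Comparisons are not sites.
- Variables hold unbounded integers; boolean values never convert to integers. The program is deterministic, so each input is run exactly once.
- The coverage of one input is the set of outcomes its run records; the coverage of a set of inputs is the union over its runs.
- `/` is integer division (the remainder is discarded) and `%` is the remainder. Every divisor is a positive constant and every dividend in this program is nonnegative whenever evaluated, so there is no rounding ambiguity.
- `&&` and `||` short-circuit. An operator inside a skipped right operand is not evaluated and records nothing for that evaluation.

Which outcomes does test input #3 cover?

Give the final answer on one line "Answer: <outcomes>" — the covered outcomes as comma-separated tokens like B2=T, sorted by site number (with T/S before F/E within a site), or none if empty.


Simulating input #3 (k=24) step by step:
  B2->S, B1->F, B3->T, B4->F, B5->F, B6->T
distinct outcomes covered: B1=F, B2=S, B3=T, B4=F, B5=F, B6=T
Answer: B1=F, B2=S, B3=T, B4=F, B5=F, B6=T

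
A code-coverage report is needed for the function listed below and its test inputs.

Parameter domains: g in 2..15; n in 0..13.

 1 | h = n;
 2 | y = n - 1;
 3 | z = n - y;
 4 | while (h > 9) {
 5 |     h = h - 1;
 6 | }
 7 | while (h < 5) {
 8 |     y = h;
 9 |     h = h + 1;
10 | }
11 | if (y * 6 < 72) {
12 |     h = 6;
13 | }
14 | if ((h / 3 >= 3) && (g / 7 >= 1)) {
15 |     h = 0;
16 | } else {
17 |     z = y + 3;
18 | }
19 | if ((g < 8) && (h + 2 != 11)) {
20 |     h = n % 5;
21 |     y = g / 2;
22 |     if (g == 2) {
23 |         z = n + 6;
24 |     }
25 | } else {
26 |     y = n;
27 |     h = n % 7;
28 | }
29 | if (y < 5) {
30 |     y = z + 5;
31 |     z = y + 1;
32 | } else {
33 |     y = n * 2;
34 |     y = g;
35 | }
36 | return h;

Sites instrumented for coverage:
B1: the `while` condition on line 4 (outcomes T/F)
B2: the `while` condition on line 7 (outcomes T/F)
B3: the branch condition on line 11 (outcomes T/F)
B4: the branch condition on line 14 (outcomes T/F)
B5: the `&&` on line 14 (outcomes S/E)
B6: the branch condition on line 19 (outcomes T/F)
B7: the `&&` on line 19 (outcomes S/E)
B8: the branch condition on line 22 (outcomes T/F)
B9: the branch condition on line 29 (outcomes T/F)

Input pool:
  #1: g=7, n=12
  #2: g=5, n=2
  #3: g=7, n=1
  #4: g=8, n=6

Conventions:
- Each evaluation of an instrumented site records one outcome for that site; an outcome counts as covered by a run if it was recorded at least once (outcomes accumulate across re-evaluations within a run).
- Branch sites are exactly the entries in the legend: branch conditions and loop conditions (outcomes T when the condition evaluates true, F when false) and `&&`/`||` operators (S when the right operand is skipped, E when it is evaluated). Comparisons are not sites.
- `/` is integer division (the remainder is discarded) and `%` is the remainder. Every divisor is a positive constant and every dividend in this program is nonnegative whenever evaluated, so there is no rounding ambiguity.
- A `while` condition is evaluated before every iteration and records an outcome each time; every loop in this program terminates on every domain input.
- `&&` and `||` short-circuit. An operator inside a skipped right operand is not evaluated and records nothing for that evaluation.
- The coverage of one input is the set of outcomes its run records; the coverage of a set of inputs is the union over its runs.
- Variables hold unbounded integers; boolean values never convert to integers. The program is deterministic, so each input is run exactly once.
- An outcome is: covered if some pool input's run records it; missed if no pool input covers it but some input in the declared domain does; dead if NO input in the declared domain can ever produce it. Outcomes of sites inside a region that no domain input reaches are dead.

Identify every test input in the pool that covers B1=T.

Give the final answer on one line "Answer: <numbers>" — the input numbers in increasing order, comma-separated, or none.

input #1 (g=7, n=12): records B1=T
input #2 (g=5, n=2): does not record B1=T
input #3 (g=7, n=1): does not record B1=T
input #4 (g=8, n=6): does not record B1=T

Answer: 1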